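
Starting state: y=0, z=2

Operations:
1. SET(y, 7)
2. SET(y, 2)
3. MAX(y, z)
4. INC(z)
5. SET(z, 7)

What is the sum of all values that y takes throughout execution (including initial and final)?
15

Values of y at each step:
Initial: y = 0
After step 1: y = 7
After step 2: y = 2
After step 3: y = 2
After step 4: y = 2
After step 5: y = 2
Sum = 0 + 7 + 2 + 2 + 2 + 2 = 15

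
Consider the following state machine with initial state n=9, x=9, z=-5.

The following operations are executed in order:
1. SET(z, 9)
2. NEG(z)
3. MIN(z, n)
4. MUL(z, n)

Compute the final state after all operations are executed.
{n: 9, x: 9, z: -81}

Step-by-step execution:
Initial: n=9, x=9, z=-5
After step 1 (SET(z, 9)): n=9, x=9, z=9
After step 2 (NEG(z)): n=9, x=9, z=-9
After step 3 (MIN(z, n)): n=9, x=9, z=-9
After step 4 (MUL(z, n)): n=9, x=9, z=-81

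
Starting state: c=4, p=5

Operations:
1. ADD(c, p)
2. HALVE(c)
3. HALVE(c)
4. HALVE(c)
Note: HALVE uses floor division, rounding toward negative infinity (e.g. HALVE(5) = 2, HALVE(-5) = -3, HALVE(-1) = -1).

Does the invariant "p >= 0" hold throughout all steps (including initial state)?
Yes

The invariant holds at every step.

State at each step:
Initial: c=4, p=5
After step 1: c=9, p=5
After step 2: c=4, p=5
After step 3: c=2, p=5
After step 4: c=1, p=5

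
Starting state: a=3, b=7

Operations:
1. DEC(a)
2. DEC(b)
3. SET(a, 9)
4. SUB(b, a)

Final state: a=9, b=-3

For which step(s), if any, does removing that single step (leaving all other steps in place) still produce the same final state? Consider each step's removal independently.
Step(s) 1

Testing removal of each single step:
Without step 1: final = a=9, b=-3 (same)
Without step 2: final = a=9, b=-2 (different)
Without step 3: final = a=2, b=4 (different)
Without step 4: final = a=9, b=6 (different)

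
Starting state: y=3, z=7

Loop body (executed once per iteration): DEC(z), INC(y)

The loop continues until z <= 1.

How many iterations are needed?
6

Tracing iterations:
Initial: y=3, z=7
After iteration 1: y=4, z=6
After iteration 2: y=5, z=5
After iteration 3: y=6, z=4
After iteration 4: y=7, z=3
After iteration 5: y=8, z=2
After iteration 6: y=9, z=1
z <= 1 now holds, so the loop exits after 6 iterations.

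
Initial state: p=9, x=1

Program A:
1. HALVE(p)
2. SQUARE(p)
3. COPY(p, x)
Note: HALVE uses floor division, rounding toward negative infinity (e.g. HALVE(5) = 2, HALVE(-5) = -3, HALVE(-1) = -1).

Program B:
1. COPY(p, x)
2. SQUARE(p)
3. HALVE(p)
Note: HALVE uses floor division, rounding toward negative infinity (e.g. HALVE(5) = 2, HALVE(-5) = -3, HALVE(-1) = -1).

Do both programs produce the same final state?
No

Program A final state: p=1, x=1
Program B final state: p=0, x=1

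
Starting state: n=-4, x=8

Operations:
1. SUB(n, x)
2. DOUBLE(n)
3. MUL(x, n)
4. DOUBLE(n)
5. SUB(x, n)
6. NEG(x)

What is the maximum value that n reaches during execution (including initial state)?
-4

Values of n at each step:
Initial: n = -4 ← maximum
After step 1: n = -12
After step 2: n = -24
After step 3: n = -24
After step 4: n = -48
After step 5: n = -48
After step 6: n = -48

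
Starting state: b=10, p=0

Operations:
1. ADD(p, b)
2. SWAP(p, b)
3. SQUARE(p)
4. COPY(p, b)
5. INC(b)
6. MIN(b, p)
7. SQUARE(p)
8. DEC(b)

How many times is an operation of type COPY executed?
1

Counting COPY operations:
Step 4: COPY(p, b) ← COPY
Total: 1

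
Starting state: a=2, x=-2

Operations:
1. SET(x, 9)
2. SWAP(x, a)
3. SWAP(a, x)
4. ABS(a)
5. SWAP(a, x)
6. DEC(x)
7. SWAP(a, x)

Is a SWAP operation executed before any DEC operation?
Yes

First SWAP: step 2
First DEC: step 6
Since 2 < 6, SWAP comes first.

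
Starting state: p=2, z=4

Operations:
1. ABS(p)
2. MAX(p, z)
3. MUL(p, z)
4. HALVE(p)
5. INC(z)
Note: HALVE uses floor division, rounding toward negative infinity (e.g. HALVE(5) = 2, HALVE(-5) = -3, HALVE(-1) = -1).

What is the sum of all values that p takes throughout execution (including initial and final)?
40

Values of p at each step:
Initial: p = 2
After step 1: p = 2
After step 2: p = 4
After step 3: p = 16
After step 4: p = 8
After step 5: p = 8
Sum = 2 + 2 + 4 + 16 + 8 + 8 = 40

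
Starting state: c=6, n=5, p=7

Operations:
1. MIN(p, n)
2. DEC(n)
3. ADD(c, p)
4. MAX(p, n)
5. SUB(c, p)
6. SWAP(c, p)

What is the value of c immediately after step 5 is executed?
c = 6

Tracing c through execution:
Initial: c = 6
After step 1 (MIN(p, n)): c = 6
After step 2 (DEC(n)): c = 6
After step 3 (ADD(c, p)): c = 11
After step 4 (MAX(p, n)): c = 11
After step 5 (SUB(c, p)): c = 6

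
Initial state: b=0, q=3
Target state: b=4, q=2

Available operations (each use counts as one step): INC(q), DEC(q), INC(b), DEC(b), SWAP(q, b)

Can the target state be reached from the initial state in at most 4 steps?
Yes

Path (4 steps): INC(q) → INC(b) → INC(b) → SWAP(q, b)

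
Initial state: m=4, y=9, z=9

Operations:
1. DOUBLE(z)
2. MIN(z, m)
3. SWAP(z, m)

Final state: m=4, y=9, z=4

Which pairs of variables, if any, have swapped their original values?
None

Comparing initial and final values:
m: 4 → 4
z: 9 → 4
y: 9 → 9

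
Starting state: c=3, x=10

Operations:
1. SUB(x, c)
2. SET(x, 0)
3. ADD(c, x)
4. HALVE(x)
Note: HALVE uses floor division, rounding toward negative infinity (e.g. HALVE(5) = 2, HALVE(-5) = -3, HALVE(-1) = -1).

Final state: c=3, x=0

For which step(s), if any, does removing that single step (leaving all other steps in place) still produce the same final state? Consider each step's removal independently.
Step(s) 1, 3, 4

Testing removal of each single step:
Without step 1: final = c=3, x=0 (same)
Without step 2: final = c=10, x=3 (different)
Without step 3: final = c=3, x=0 (same)
Without step 4: final = c=3, x=0 (same)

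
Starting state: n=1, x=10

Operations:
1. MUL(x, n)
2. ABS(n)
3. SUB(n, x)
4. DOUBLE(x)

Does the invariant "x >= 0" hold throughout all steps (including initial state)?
Yes

The invariant holds at every step.

State at each step:
Initial: n=1, x=10
After step 1: n=1, x=10
After step 2: n=1, x=10
After step 3: n=-9, x=10
After step 4: n=-9, x=20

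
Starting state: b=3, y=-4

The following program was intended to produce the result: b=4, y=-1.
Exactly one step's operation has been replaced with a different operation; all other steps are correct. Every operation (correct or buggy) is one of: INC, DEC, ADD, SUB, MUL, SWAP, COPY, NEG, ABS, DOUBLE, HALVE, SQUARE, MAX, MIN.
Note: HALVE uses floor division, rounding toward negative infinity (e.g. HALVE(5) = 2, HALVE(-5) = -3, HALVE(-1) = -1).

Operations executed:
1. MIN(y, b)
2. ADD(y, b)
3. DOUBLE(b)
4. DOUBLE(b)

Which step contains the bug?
Step 3

Trace with buggy code:
Initial: b=3, y=-4
After step 1: b=3, y=-4
After step 2: b=3, y=-1
After step 3: b=6, y=-1
After step 4: b=12, y=-1
Actual final b=12, y=-1 ≠ expected b=4, y=-1.
Step 3 is the only position where a single-operation replacement can produce the expected result.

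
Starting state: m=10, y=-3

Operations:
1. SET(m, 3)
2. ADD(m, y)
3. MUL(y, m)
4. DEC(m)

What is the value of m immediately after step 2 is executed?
m = 0

Tracing m through execution:
Initial: m = 10
After step 1 (SET(m, 3)): m = 3
After step 2 (ADD(m, y)): m = 0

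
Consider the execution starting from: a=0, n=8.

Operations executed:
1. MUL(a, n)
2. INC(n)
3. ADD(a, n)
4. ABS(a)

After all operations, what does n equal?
n = 9

Tracing execution:
Step 1: MUL(a, n) → n = 8
Step 2: INC(n) → n = 9
Step 3: ADD(a, n) → n = 9
Step 4: ABS(a) → n = 9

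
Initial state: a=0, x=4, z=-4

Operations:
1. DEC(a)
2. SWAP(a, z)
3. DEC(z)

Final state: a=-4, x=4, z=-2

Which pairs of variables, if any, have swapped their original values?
None

Comparing initial and final values:
z: -4 → -2
a: 0 → -4
x: 4 → 4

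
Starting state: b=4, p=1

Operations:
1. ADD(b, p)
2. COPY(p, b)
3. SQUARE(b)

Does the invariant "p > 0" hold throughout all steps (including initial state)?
Yes

The invariant holds at every step.

State at each step:
Initial: b=4, p=1
After step 1: b=5, p=1
After step 2: b=5, p=5
After step 3: b=25, p=5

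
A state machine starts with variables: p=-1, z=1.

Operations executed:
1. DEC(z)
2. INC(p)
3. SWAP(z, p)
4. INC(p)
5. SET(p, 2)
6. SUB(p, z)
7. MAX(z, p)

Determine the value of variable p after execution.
p = 2

Tracing execution:
Step 1: DEC(z) → p = -1
Step 2: INC(p) → p = 0
Step 3: SWAP(z, p) → p = 0
Step 4: INC(p) → p = 1
Step 5: SET(p, 2) → p = 2
Step 6: SUB(p, z) → p = 2
Step 7: MAX(z, p) → p = 2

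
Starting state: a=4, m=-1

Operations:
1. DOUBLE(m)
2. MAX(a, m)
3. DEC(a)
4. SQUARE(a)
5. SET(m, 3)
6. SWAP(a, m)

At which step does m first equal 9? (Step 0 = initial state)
Step 6

Tracing m:
Initial: m = -1
After step 1: m = -2
After step 2: m = -2
After step 3: m = -2
After step 4: m = -2
After step 5: m = 3
After step 6: m = 9 ← first occurrence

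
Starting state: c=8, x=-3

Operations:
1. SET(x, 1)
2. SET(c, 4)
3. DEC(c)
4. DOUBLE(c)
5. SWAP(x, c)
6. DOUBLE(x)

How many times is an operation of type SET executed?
2

Counting SET operations:
Step 1: SET(x, 1) ← SET
Step 2: SET(c, 4) ← SET
Total: 2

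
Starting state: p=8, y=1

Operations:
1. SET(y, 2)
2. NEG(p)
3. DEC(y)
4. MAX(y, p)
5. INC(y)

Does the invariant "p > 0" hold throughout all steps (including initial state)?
No, violated after step 2

The invariant is violated after step 2.

State at each step:
Initial: p=8, y=1
After step 1: p=8, y=2
After step 2: p=-8, y=2
After step 3: p=-8, y=1
After step 4: p=-8, y=1
After step 5: p=-8, y=2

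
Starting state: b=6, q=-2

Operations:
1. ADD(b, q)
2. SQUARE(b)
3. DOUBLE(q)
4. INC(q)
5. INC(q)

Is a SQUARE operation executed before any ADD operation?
No

First SQUARE: step 2
First ADD: step 1
Since 2 > 1, ADD comes first.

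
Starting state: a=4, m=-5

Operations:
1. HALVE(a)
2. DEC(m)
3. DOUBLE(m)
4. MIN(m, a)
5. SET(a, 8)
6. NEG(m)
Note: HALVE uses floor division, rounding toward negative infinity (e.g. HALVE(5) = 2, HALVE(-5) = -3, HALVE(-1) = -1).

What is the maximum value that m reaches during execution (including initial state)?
12

Values of m at each step:
Initial: m = -5
After step 1: m = -5
After step 2: m = -6
After step 3: m = -12
After step 4: m = -12
After step 5: m = -12
After step 6: m = 12 ← maximum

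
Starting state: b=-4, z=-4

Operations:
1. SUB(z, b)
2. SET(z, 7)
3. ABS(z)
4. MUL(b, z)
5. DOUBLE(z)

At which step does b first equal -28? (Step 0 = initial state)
Step 4

Tracing b:
Initial: b = -4
After step 1: b = -4
After step 2: b = -4
After step 3: b = -4
After step 4: b = -28 ← first occurrence
After step 5: b = -28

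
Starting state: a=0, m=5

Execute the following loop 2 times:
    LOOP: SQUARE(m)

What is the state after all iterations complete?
a=0, m=625

Iteration trace:
Start: a=0, m=5
After iteration 1: a=0, m=25
After iteration 2: a=0, m=625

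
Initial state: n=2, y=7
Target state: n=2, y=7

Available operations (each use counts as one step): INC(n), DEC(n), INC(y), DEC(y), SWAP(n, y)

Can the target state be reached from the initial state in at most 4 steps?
Yes

Path (0 steps): 0 steps (already at target)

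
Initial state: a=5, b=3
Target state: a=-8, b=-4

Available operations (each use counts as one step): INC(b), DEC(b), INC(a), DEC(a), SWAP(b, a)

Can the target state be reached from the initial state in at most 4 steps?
No

The target state cannot be reached within 4 steps.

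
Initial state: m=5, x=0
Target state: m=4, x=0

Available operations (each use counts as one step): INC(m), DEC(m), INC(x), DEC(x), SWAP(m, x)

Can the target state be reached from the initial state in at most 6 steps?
Yes

Path (1 step): DEC(m)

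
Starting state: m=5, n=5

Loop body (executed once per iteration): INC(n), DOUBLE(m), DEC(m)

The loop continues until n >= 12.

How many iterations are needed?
7

Tracing iterations:
Initial: m=5, n=5
After iteration 1: m=9, n=6
After iteration 2: m=17, n=7
After iteration 3: m=33, n=8
After iteration 4: m=65, n=9
After iteration 5: m=129, n=10
After iteration 6: m=257, n=11
After iteration 7: m=513, n=12
n >= 12 now holds, so the loop exits after 7 iterations.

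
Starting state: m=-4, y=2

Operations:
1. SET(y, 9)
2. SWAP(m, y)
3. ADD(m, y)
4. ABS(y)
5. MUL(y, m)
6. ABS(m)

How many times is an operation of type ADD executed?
1

Counting ADD operations:
Step 3: ADD(m, y) ← ADD
Total: 1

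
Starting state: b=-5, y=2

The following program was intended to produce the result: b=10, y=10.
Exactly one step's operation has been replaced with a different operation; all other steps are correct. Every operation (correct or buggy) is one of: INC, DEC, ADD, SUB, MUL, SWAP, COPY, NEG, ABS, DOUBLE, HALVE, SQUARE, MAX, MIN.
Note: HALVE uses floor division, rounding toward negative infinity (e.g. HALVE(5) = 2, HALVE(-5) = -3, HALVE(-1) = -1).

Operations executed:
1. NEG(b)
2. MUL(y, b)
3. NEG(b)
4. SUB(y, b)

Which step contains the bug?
Step 4

Trace with buggy code:
Initial: b=-5, y=2
After step 1: b=5, y=2
After step 2: b=5, y=10
After step 3: b=-5, y=10
After step 4: b=-5, y=15
Actual final b=-5, y=15 ≠ expected b=10, y=10.
Step 4 is the only position where a single-operation replacement can produce the expected result.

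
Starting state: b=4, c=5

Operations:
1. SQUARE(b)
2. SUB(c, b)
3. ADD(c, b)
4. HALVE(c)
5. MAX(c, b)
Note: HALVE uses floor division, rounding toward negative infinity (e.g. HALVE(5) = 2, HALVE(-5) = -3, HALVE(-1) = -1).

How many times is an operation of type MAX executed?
1

Counting MAX operations:
Step 5: MAX(c, b) ← MAX
Total: 1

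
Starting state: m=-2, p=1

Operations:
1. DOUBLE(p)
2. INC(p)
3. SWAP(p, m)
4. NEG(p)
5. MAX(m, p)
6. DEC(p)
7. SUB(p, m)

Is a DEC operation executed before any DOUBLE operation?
No

First DEC: step 6
First DOUBLE: step 1
Since 6 > 1, DOUBLE comes first.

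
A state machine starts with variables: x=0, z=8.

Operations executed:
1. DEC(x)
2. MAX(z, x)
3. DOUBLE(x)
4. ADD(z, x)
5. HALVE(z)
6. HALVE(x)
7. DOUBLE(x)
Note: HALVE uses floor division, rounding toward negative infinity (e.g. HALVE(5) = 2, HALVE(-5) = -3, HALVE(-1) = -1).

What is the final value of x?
x = -2

Tracing execution:
Step 1: DEC(x) → x = -1
Step 2: MAX(z, x) → x = -1
Step 3: DOUBLE(x) → x = -2
Step 4: ADD(z, x) → x = -2
Step 5: HALVE(z) → x = -2
Step 6: HALVE(x) → x = -1
Step 7: DOUBLE(x) → x = -2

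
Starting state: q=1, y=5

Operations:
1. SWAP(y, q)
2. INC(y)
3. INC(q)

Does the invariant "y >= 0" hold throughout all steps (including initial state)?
Yes

The invariant holds at every step.

State at each step:
Initial: q=1, y=5
After step 1: q=5, y=1
After step 2: q=5, y=2
After step 3: q=6, y=2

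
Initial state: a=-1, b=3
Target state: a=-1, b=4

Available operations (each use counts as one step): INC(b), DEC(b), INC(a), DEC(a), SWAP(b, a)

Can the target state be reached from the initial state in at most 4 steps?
Yes

Path (1 step): INC(b)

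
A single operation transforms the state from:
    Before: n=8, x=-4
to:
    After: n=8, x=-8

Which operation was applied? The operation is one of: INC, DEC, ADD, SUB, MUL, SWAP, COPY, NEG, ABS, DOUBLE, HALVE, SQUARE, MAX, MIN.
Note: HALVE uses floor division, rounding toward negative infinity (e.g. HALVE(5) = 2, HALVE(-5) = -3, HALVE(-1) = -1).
DOUBLE(x)

Analyzing the change:
Before: n=8, x=-4
After: n=8, x=-8
Variable x changed from -4 to -8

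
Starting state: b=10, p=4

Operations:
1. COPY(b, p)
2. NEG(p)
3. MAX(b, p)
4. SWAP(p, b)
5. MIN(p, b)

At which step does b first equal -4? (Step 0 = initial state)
Step 4

Tracing b:
Initial: b = 10
After step 1: b = 4
After step 2: b = 4
After step 3: b = 4
After step 4: b = -4 ← first occurrence
After step 5: b = -4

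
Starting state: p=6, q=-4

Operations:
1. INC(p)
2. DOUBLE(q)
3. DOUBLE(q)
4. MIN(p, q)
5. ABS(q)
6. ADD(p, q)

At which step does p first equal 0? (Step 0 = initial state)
Step 6

Tracing p:
Initial: p = 6
After step 1: p = 7
After step 2: p = 7
After step 3: p = 7
After step 4: p = -16
After step 5: p = -16
After step 6: p = 0 ← first occurrence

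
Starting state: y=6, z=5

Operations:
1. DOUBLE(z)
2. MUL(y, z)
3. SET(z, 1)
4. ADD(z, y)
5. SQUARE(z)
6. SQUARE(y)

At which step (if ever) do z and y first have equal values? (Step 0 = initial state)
Never

z and y never become equal during execution.

Comparing values at each step:
Initial: z=5, y=6
After step 1: z=10, y=6
After step 2: z=10, y=60
After step 3: z=1, y=60
After step 4: z=61, y=60
After step 5: z=3721, y=60
After step 6: z=3721, y=3600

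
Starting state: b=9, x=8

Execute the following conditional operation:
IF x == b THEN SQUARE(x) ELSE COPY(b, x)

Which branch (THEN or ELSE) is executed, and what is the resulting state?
Branch: ELSE, Final state: b=8, x=8

Evaluating condition: x == b
x = 8, b = 9
Condition is False, so ELSE branch executes
After COPY(b, x): b=8, x=8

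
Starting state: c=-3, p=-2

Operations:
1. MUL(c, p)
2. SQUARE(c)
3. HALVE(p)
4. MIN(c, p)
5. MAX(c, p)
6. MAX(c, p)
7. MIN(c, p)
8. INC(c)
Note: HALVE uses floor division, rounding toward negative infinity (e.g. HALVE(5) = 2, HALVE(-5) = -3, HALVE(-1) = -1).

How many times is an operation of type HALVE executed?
1

Counting HALVE operations:
Step 3: HALVE(p) ← HALVE
Total: 1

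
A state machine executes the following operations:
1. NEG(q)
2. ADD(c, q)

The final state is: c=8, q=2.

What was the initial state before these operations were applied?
c=6, q=-2

Working backwards:
Final state: c=8, q=2
Before step 2 (ADD(c, q)): c=6, q=2
Before step 1 (NEG(q)): c=6, q=-2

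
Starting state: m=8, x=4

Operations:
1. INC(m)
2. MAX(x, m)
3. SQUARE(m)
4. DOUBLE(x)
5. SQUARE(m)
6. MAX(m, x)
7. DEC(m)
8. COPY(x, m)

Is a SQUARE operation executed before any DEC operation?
Yes

First SQUARE: step 3
First DEC: step 7
Since 3 < 7, SQUARE comes first.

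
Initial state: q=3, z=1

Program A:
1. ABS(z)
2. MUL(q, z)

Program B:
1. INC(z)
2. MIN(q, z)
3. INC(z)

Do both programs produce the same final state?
No

Program A final state: q=3, z=1
Program B final state: q=2, z=3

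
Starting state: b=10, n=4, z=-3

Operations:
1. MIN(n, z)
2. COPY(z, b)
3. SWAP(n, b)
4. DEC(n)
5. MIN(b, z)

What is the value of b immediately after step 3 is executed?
b = -3

Tracing b through execution:
Initial: b = 10
After step 1 (MIN(n, z)): b = 10
After step 2 (COPY(z, b)): b = 10
After step 3 (SWAP(n, b)): b = -3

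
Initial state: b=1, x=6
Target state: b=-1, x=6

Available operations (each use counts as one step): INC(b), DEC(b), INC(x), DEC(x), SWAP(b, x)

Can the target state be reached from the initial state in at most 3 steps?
Yes

Path (2 steps): DEC(b) → DEC(b)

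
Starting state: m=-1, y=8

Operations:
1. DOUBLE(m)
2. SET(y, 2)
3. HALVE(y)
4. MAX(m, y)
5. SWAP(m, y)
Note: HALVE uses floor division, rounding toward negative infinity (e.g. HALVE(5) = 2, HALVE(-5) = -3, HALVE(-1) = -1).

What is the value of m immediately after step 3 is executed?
m = -2

Tracing m through execution:
Initial: m = -1
After step 1 (DOUBLE(m)): m = -2
After step 2 (SET(y, 2)): m = -2
After step 3 (HALVE(y)): m = -2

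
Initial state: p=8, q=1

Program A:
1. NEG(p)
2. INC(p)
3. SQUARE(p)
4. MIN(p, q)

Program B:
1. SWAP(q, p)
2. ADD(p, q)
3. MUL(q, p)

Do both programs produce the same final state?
No

Program A final state: p=1, q=1
Program B final state: p=9, q=72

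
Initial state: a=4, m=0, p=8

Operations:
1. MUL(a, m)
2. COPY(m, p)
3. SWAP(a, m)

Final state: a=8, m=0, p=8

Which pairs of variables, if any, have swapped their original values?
None

Comparing initial and final values:
p: 8 → 8
m: 0 → 0
a: 4 → 8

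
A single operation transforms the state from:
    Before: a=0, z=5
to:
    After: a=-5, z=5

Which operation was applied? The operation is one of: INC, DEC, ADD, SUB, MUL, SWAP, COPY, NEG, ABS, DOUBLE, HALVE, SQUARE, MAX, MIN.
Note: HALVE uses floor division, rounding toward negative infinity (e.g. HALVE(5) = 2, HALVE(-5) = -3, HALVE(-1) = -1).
SUB(a, z)

Analyzing the change:
Before: a=0, z=5
After: a=-5, z=5
Variable a changed from 0 to -5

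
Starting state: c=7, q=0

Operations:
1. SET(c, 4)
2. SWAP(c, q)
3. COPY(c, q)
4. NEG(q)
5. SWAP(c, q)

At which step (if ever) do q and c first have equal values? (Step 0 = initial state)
Step 3

q and c first become equal after step 3.

Comparing values at each step:
Initial: q=0, c=7
After step 1: q=0, c=4
After step 2: q=4, c=0
After step 3: q=4, c=4 ← equal!
After step 4: q=-4, c=4
After step 5: q=4, c=-4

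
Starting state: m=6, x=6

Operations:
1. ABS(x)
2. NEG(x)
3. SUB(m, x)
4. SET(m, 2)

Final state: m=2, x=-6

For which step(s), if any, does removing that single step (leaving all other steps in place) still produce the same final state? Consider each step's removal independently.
Step(s) 1, 3

Testing removal of each single step:
Without step 1: final = m=2, x=-6 (same)
Without step 2: final = m=2, x=6 (different)
Without step 3: final = m=2, x=-6 (same)
Without step 4: final = m=12, x=-6 (different)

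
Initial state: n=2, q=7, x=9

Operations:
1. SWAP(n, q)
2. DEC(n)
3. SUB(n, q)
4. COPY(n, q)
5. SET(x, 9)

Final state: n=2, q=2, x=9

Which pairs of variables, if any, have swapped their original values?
None

Comparing initial and final values:
q: 7 → 2
n: 2 → 2
x: 9 → 9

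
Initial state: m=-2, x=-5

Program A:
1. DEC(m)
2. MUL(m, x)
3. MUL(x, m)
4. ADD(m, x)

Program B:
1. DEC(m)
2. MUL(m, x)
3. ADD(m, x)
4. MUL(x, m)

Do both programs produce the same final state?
No

Program A final state: m=-60, x=-75
Program B final state: m=10, x=-50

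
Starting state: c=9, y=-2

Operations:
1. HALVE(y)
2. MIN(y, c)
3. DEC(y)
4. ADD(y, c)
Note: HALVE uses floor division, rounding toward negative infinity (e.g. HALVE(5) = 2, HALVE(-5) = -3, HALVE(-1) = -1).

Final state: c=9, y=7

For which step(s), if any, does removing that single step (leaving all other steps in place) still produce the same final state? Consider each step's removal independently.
Step(s) 2

Testing removal of each single step:
Without step 1: final = c=9, y=6 (different)
Without step 2: final = c=9, y=7 (same)
Without step 3: final = c=9, y=8 (different)
Without step 4: final = c=9, y=-2 (different)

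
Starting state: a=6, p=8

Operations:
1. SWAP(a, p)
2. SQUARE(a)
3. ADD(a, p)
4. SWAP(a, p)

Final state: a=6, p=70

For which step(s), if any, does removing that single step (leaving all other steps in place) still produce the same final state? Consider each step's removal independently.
None - removing any single step changes the final result

Testing removal of each single step:
Without step 1: final = a=8, p=44 (different)
Without step 2: final = a=6, p=14 (different)
Without step 3: final = a=6, p=64 (different)
Without step 4: final = a=70, p=6 (different)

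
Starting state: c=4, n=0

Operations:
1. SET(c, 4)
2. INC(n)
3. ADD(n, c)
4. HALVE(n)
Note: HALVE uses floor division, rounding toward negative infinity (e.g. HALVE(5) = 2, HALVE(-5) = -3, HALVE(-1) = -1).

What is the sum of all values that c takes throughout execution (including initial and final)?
20

Values of c at each step:
Initial: c = 4
After step 1: c = 4
After step 2: c = 4
After step 3: c = 4
After step 4: c = 4
Sum = 4 + 4 + 4 + 4 + 4 = 20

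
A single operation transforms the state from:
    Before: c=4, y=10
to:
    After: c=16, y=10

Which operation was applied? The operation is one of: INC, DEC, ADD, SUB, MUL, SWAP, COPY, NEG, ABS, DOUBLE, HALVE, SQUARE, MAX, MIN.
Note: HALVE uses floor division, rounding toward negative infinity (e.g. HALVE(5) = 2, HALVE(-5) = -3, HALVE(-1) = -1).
SQUARE(c)

Analyzing the change:
Before: c=4, y=10
After: c=16, y=10
Variable c changed from 4 to 16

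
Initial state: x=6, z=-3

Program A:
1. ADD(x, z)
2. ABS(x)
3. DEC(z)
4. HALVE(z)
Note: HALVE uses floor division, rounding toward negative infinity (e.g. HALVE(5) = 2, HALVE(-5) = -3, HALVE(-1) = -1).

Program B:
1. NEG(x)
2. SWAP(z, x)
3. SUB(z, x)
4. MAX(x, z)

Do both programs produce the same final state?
No

Program A final state: x=3, z=-2
Program B final state: x=-3, z=-3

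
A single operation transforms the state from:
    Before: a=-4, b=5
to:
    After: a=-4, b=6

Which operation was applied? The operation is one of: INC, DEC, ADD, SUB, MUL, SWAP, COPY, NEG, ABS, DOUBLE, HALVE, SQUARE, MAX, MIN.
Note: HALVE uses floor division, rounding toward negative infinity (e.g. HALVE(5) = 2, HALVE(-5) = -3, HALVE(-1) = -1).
INC(b)

Analyzing the change:
Before: a=-4, b=5
After: a=-4, b=6
Variable b changed from 5 to 6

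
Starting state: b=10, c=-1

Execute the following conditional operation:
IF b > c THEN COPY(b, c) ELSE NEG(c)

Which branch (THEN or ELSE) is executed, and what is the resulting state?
Branch: THEN, Final state: b=-1, c=-1

Evaluating condition: b > c
b = 10, c = -1
Condition is True, so THEN branch executes
After COPY(b, c): b=-1, c=-1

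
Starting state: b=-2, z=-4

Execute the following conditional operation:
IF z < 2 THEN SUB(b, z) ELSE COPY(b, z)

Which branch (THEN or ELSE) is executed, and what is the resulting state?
Branch: THEN, Final state: b=2, z=-4

Evaluating condition: z < 2
z = -4
Condition is True, so THEN branch executes
After SUB(b, z): b=2, z=-4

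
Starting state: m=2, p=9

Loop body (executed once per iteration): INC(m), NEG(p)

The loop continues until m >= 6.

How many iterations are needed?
4

Tracing iterations:
Initial: m=2, p=9
After iteration 1: m=3, p=-9
After iteration 2: m=4, p=9
After iteration 3: m=5, p=-9
After iteration 4: m=6, p=9
m >= 6 now holds, so the loop exits after 4 iterations.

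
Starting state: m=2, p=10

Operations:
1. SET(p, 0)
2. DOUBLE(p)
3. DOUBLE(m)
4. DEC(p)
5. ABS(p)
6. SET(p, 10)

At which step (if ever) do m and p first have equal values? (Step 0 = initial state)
Never

m and p never become equal during execution.

Comparing values at each step:
Initial: m=2, p=10
After step 1: m=2, p=0
After step 2: m=2, p=0
After step 3: m=4, p=0
After step 4: m=4, p=-1
After step 5: m=4, p=1
After step 6: m=4, p=10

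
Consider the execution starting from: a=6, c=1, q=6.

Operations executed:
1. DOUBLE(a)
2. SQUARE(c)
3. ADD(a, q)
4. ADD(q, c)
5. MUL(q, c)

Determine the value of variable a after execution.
a = 18

Tracing execution:
Step 1: DOUBLE(a) → a = 12
Step 2: SQUARE(c) → a = 12
Step 3: ADD(a, q) → a = 18
Step 4: ADD(q, c) → a = 18
Step 5: MUL(q, c) → a = 18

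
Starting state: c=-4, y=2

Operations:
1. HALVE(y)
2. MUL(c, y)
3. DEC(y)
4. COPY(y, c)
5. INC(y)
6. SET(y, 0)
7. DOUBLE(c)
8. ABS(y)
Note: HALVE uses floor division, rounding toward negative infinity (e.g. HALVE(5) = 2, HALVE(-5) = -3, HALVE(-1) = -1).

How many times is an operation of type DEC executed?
1

Counting DEC operations:
Step 3: DEC(y) ← DEC
Total: 1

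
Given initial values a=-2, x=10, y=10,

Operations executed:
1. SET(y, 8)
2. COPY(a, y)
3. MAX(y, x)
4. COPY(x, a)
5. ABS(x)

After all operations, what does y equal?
y = 10

Tracing execution:
Step 1: SET(y, 8) → y = 8
Step 2: COPY(a, y) → y = 8
Step 3: MAX(y, x) → y = 10
Step 4: COPY(x, a) → y = 10
Step 5: ABS(x) → y = 10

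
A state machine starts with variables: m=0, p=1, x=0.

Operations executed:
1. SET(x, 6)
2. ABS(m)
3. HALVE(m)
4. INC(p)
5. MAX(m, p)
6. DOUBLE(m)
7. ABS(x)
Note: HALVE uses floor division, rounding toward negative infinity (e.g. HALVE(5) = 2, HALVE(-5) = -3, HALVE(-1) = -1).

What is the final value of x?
x = 6

Tracing execution:
Step 1: SET(x, 6) → x = 6
Step 2: ABS(m) → x = 6
Step 3: HALVE(m) → x = 6
Step 4: INC(p) → x = 6
Step 5: MAX(m, p) → x = 6
Step 6: DOUBLE(m) → x = 6
Step 7: ABS(x) → x = 6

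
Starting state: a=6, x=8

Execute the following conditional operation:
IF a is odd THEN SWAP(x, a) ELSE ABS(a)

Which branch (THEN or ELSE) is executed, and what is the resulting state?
Branch: ELSE, Final state: a=6, x=8

Evaluating condition: a is odd
Condition is False, so ELSE branch executes
After ABS(a): a=6, x=8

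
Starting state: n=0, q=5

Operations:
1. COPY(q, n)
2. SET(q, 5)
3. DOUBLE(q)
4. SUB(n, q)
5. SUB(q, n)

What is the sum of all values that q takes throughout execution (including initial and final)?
50

Values of q at each step:
Initial: q = 5
After step 1: q = 0
After step 2: q = 5
After step 3: q = 10
After step 4: q = 10
After step 5: q = 20
Sum = 5 + 0 + 5 + 10 + 10 + 20 = 50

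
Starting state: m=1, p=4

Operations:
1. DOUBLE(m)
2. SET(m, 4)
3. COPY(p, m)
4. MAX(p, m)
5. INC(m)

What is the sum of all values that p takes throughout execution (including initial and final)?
24

Values of p at each step:
Initial: p = 4
After step 1: p = 4
After step 2: p = 4
After step 3: p = 4
After step 4: p = 4
After step 5: p = 4
Sum = 4 + 4 + 4 + 4 + 4 + 4 = 24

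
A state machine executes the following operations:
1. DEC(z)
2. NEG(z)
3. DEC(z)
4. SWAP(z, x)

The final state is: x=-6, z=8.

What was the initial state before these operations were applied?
x=8, z=6

Working backwards:
Final state: x=-6, z=8
Before step 4 (SWAP(z, x)): x=8, z=-6
Before step 3 (DEC(z)): x=8, z=-5
Before step 2 (NEG(z)): x=8, z=5
Before step 1 (DEC(z)): x=8, z=6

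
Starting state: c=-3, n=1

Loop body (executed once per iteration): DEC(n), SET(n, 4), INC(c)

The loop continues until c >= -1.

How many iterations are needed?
2

Tracing iterations:
Initial: c=-3, n=1
After iteration 1: c=-2, n=4
After iteration 2: c=-1, n=4
c >= -1 now holds, so the loop exits after 2 iterations.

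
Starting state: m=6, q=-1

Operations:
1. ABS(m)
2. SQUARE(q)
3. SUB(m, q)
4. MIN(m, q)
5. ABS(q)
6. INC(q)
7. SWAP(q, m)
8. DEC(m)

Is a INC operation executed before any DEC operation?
Yes

First INC: step 6
First DEC: step 8
Since 6 < 8, INC comes first.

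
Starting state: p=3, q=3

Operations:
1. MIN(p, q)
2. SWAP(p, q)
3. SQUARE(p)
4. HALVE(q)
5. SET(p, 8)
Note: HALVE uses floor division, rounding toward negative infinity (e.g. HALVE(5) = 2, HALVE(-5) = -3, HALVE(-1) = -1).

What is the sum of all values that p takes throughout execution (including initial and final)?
35

Values of p at each step:
Initial: p = 3
After step 1: p = 3
After step 2: p = 3
After step 3: p = 9
After step 4: p = 9
After step 5: p = 8
Sum = 3 + 3 + 3 + 9 + 9 + 8 = 35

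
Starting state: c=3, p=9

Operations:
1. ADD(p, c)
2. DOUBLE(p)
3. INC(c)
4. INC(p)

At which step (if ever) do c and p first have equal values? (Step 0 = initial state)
Never

c and p never become equal during execution.

Comparing values at each step:
Initial: c=3, p=9
After step 1: c=3, p=12
After step 2: c=3, p=24
After step 3: c=4, p=24
After step 4: c=4, p=25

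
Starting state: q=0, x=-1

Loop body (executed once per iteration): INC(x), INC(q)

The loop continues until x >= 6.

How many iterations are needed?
7

Tracing iterations:
Initial: q=0, x=-1
After iteration 1: q=1, x=0
After iteration 2: q=2, x=1
After iteration 3: q=3, x=2
After iteration 4: q=4, x=3
After iteration 5: q=5, x=4
After iteration 6: q=6, x=5
After iteration 7: q=7, x=6
x >= 6 now holds, so the loop exits after 7 iterations.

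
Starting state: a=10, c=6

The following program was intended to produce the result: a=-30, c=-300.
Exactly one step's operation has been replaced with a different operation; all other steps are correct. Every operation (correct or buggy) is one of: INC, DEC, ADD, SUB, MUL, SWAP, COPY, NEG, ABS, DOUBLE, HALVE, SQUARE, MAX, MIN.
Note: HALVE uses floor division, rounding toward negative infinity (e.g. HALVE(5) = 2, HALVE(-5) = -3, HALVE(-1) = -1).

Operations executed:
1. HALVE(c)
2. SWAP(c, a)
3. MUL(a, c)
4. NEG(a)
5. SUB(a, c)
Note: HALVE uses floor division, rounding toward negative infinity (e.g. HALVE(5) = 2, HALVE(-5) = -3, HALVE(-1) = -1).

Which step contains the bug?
Step 5

Trace with buggy code:
Initial: a=10, c=6
After step 1: a=10, c=3
After step 2: a=3, c=10
After step 3: a=30, c=10
After step 4: a=-30, c=10
After step 5: a=-40, c=10
Actual final a=-40, c=10 ≠ expected a=-30, c=-300.
Step 5 is the only position where a single-operation replacement can produce the expected result.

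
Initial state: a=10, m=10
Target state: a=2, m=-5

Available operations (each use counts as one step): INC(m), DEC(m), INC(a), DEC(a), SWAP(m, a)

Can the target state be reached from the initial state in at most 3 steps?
No

The target state cannot be reached within 3 steps.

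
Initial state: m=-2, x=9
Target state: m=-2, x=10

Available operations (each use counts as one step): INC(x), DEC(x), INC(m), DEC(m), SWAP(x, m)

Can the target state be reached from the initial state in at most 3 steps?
Yes

Path (1 step): INC(x)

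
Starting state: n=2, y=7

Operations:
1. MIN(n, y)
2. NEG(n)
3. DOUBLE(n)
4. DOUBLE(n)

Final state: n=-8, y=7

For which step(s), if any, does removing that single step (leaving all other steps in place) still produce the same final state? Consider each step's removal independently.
Step(s) 1

Testing removal of each single step:
Without step 1: final = n=-8, y=7 (same)
Without step 2: final = n=8, y=7 (different)
Without step 3: final = n=-4, y=7 (different)
Without step 4: final = n=-4, y=7 (different)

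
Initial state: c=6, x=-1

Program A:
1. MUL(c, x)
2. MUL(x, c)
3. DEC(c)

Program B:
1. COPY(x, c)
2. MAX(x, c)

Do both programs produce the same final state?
No

Program A final state: c=-7, x=6
Program B final state: c=6, x=6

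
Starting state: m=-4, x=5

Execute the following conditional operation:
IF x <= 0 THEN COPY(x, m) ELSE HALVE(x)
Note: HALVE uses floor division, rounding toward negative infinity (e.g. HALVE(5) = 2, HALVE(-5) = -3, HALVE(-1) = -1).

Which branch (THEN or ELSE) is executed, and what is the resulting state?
Branch: ELSE, Final state: m=-4, x=2

Evaluating condition: x <= 0
x = 5
Condition is False, so ELSE branch executes
After HALVE(x): m=-4, x=2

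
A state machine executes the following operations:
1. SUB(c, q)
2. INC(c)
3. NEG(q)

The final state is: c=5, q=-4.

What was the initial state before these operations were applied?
c=8, q=4

Working backwards:
Final state: c=5, q=-4
Before step 3 (NEG(q)): c=5, q=4
Before step 2 (INC(c)): c=4, q=4
Before step 1 (SUB(c, q)): c=8, q=4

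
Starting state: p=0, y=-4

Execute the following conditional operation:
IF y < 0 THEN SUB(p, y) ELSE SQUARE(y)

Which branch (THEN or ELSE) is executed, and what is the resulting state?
Branch: THEN, Final state: p=4, y=-4

Evaluating condition: y < 0
y = -4
Condition is True, so THEN branch executes
After SUB(p, y): p=4, y=-4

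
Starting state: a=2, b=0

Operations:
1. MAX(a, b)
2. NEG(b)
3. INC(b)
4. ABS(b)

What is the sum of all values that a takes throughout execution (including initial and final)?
10

Values of a at each step:
Initial: a = 2
After step 1: a = 2
After step 2: a = 2
After step 3: a = 2
After step 4: a = 2
Sum = 2 + 2 + 2 + 2 + 2 = 10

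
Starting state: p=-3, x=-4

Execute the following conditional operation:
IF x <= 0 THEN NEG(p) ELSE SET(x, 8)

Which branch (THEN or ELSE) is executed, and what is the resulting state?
Branch: THEN, Final state: p=3, x=-4

Evaluating condition: x <= 0
x = -4
Condition is True, so THEN branch executes
After NEG(p): p=3, x=-4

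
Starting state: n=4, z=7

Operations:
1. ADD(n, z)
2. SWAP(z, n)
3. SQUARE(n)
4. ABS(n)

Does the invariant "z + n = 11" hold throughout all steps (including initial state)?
No, violated after step 1

The invariant is violated after step 1.

State at each step:
Initial: n=4, z=7
After step 1: n=11, z=7
After step 2: n=7, z=11
After step 3: n=49, z=11
After step 4: n=49, z=11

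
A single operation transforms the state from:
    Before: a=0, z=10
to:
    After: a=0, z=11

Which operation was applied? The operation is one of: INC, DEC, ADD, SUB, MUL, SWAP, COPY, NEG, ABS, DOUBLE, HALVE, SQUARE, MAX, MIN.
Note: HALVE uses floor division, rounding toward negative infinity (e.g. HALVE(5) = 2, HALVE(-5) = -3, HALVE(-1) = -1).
INC(z)

Analyzing the change:
Before: a=0, z=10
After: a=0, z=11
Variable z changed from 10 to 11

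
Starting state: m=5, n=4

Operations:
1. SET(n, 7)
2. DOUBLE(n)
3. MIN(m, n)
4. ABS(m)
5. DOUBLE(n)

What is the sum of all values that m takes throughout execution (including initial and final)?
30

Values of m at each step:
Initial: m = 5
After step 1: m = 5
After step 2: m = 5
After step 3: m = 5
After step 4: m = 5
After step 5: m = 5
Sum = 5 + 5 + 5 + 5 + 5 + 5 = 30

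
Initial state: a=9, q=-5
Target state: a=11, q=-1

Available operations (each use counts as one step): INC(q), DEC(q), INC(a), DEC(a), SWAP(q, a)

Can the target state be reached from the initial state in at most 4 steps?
No

The target state cannot be reached within 4 steps.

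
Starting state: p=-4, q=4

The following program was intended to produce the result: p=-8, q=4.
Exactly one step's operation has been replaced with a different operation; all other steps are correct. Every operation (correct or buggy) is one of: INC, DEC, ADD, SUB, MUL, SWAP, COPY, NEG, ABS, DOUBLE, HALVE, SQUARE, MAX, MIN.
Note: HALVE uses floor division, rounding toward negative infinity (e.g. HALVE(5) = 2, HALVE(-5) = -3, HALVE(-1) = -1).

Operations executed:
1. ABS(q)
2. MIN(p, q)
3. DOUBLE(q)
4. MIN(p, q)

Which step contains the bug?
Step 3

Trace with buggy code:
Initial: p=-4, q=4
After step 1: p=-4, q=4
After step 2: p=-4, q=4
After step 3: p=-4, q=8
After step 4: p=-4, q=8
Actual final p=-4, q=8 ≠ expected p=-8, q=4.
Step 3 is the only position where a single-operation replacement can produce the expected result.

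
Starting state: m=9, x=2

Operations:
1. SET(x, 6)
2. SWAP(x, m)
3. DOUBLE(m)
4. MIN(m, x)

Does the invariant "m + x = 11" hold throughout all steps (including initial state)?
No, violated after step 1

The invariant is violated after step 1.

State at each step:
Initial: m=9, x=2
After step 1: m=9, x=6
After step 2: m=6, x=9
After step 3: m=12, x=9
After step 4: m=9, x=9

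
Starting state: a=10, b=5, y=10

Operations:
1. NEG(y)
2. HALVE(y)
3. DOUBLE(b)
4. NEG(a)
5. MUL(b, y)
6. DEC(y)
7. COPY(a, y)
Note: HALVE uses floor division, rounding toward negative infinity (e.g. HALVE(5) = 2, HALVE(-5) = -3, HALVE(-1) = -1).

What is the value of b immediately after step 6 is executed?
b = -50

Tracing b through execution:
Initial: b = 5
After step 1 (NEG(y)): b = 5
After step 2 (HALVE(y)): b = 5
After step 3 (DOUBLE(b)): b = 10
After step 4 (NEG(a)): b = 10
After step 5 (MUL(b, y)): b = -50
After step 6 (DEC(y)): b = -50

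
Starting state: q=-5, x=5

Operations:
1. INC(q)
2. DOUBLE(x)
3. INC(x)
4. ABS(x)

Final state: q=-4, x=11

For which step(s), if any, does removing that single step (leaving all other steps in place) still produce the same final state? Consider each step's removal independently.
Step(s) 4

Testing removal of each single step:
Without step 1: final = q=-5, x=11 (different)
Without step 2: final = q=-4, x=6 (different)
Without step 3: final = q=-4, x=10 (different)
Without step 4: final = q=-4, x=11 (same)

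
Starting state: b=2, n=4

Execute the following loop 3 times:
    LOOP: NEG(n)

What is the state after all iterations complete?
b=2, n=-4

Iteration trace:
Start: b=2, n=4
After iteration 1: b=2, n=-4
After iteration 2: b=2, n=4
After iteration 3: b=2, n=-4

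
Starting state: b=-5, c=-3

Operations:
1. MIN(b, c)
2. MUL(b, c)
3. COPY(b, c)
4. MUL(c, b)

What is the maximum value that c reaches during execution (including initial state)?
9

Values of c at each step:
Initial: c = -3
After step 1: c = -3
After step 2: c = -3
After step 3: c = -3
After step 4: c = 9 ← maximum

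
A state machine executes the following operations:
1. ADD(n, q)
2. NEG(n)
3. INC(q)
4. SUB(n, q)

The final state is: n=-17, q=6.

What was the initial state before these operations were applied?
n=6, q=5

Working backwards:
Final state: n=-17, q=6
Before step 4 (SUB(n, q)): n=-11, q=6
Before step 3 (INC(q)): n=-11, q=5
Before step 2 (NEG(n)): n=11, q=5
Before step 1 (ADD(n, q)): n=6, q=5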